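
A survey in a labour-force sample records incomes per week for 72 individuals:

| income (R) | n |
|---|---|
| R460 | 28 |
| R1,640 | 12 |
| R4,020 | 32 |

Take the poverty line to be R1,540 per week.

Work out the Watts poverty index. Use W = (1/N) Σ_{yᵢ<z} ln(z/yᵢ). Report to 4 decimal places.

0.4699

Below the line: 28×R460 (q = 28 of N = 72).
ln(z/y) terms: ln(1540/460) = 1.2083 (×28).
W = 33.832714 / 72 = 0.4699.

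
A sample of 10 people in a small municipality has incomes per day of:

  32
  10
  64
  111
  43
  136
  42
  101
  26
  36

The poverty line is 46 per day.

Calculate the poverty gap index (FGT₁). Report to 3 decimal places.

0.189

Poor units: 10, 26, 32, 36, 42, 43 (q = 6 of N = 10).
Gap ratios (z−y)/z: (46−10)/46 = 0.7826; (46−26)/46 = 0.4348; (46−32)/46 = 0.3043; (46−36)/46 = 0.2174; (46−42)/46 = 0.0870; (46−43)/46 = 0.0652.
Σ = 1.891304. Dividing by the full population N = 10 gives P₁ = 0.189.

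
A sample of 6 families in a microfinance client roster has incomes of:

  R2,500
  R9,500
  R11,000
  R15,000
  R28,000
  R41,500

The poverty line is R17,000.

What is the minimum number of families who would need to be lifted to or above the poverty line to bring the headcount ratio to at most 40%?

2

Currently q = 4 of N = 6 are below the line (H = 0.667).
A headcount ratio of at most 40% allows at most ⌊0.40 × 6⌋ = 2 poor families.
So at least 4 − 2 = 2 must be lifted.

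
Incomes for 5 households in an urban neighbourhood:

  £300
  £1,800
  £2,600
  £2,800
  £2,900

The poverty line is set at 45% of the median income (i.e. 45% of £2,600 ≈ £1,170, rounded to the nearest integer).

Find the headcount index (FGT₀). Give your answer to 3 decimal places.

0.200

1 of the 5 households have income below £1,170.
H = 1/5 = 0.200.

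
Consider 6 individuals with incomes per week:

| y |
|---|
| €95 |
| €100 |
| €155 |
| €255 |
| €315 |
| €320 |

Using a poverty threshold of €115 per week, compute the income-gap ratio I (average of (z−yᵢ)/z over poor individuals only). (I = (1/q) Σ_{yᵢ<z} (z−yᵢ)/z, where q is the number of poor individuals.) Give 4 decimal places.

0.1522

Incomes under z: €95, €100 (q = 2 of N = 6).
Shortfall ratios (z−y)/z: 0.1739, 0.1304; sum = 0.304348.
I averages over the q = 2 poor units only: 0.304348 / 2 = 0.1522.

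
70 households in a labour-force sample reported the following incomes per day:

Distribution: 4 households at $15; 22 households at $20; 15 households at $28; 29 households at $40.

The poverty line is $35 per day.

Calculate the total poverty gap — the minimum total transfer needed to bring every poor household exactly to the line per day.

$515

Below the line: 4×$15, 22×$20, 15×$28 (q = 41 of N = 70).
Individual gaps: 4×(35−15) = 80; 22×(35−20) = 330; 15×(35−28) = 105.
Aggregate gap = $515.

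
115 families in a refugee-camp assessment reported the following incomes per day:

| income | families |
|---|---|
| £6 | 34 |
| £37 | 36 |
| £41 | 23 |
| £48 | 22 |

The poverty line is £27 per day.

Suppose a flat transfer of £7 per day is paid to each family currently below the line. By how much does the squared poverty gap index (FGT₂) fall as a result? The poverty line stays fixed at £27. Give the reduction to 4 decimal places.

Before: below the line — 34×£6; squared poverty gap index (FGT₂) = 0.178851.
After the £7 transfer: below the line — 34×£13; squared poverty gap index (FGT₂) = 0.079489.
Reduction = 0.178851 − 0.079489 = 0.0994.

0.0994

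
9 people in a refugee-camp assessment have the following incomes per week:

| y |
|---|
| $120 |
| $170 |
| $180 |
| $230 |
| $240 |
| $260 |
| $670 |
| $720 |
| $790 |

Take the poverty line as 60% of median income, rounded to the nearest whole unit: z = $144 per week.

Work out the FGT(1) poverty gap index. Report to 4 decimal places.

Poor units: $120 (q = 1 of N = 9).
Relative gaps: (144−120)/144 = 0.1667.
Sum of shortfalls = 0.166667; P₁ averages over all N: 0.166667 / 9 = 0.0185.

0.0185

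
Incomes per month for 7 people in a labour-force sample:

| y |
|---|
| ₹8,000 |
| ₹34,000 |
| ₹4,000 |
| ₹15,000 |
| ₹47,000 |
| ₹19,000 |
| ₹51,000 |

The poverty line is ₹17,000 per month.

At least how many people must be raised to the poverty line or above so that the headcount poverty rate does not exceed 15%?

2

Currently q = 3 of N = 7 are below the line (H = 0.429).
A headcount ratio of at most 15% allows at most ⌊0.15 × 7⌋ = 1 poor people.
So at least 3 − 1 = 2 must be lifted.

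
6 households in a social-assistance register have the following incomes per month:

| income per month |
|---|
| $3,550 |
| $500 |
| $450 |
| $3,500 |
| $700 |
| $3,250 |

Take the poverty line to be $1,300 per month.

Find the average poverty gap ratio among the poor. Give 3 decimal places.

0.577

Incomes under z: $450, $500, $700 (q = 3 of N = 6).
Relative gaps: 0.6538, 0.6154, 0.4615; sum = 1.730769.
I averages over the q = 3 poor units only: 1.730769 / 3 = 0.577.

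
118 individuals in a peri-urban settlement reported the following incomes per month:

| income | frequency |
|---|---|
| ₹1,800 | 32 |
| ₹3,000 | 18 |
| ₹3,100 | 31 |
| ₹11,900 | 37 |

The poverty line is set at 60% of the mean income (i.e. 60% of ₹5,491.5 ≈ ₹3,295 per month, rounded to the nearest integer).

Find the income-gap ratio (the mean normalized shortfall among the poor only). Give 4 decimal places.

Poor units: 32×₹1,800, 18×₹3,000, 31×₹3,100 (q = 81 of N = 118).
Shortfall ratios (z−y)/z: 0.4537 (×32), 0.0895 (×18), 0.0592 (×31); sum = 17.965099.
I averages over the q = 81 poor units only: 17.965099 / 81 = 0.2218.

0.2218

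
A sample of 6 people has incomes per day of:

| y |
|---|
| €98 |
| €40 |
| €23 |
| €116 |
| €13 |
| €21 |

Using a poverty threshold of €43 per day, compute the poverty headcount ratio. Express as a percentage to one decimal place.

4 of the 6 people have income below €43.
H = 4/6 = 66.7%.

66.7%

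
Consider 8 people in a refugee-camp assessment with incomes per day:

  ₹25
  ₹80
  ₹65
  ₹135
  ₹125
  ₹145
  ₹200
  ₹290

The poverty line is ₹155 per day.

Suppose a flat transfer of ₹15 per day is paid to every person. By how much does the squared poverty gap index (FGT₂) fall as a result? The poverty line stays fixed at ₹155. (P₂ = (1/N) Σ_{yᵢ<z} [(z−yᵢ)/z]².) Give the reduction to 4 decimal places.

0.0485

Before: below the line — ₹25, ₹65, ₹80, ₹125, ₹135, ₹145; squared poverty gap index (FGT₂) = 0.166623.
After the ₹15 transfer: below the line — ₹40, ₹80, ₹95, ₹140, ₹150; squared poverty gap index (FGT₂) = 0.118106.
Reduction = 0.166623 − 0.118106 = 0.0485.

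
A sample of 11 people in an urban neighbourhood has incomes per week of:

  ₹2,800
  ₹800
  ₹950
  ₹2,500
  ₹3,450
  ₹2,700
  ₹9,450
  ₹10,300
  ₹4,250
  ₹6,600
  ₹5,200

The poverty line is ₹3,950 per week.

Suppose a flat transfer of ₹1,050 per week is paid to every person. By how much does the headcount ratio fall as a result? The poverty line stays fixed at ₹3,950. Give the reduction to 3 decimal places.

Before: below the line — ₹800, ₹950, ₹2,500, ₹2,700, ₹2,800, ₹3,450; headcount ratio = 0.54545.
After the ₹1,050 transfer: below the line — ₹1,850, ₹2,000, ₹3,550, ₹3,750, ₹3,850; headcount ratio = 0.45455.
Reduction = 0.54545 − 0.45455 = 0.091.

0.091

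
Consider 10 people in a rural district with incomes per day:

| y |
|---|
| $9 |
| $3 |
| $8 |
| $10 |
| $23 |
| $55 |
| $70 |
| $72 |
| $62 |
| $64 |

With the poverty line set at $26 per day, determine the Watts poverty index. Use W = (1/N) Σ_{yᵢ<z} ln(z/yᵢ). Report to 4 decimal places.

Poor units: $3, $8, $9, $10, $23 (q = 5 of N = 10).
Log gaps: ln(26/3) = 2.1595; ln(26/8) = 1.1787; ln(26/9) = 1.0609; ln(26/10) = 0.9555; ln(26/23) = 0.1226.
W = 5.477125 / 10 = 0.5477.

0.5477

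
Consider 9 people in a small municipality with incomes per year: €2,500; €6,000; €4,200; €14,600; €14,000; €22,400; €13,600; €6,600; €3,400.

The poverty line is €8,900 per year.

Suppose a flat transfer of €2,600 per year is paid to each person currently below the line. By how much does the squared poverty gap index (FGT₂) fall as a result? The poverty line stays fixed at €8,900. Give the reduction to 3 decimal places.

0.112

Before: below the line — €2,500, €3,400, €4,200, €6,000, €6,600; squared poverty gap index (FGT₂) = 0.15009.
After the €2,600 transfer: below the line — €5,100, €6,000, €6,800, €8,600; squared poverty gap index (FGT₂) = 0.03836.
Reduction = 0.15009 − 0.03836 = 0.112.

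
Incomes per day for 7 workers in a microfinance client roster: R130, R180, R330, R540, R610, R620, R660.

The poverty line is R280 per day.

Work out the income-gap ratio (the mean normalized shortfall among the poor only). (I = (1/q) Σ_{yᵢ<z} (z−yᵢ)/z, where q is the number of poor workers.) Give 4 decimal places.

Incomes under z: R130, R180 (q = 2 of N = 7).
Shortfall ratios (z−y)/z: 0.5357, 0.3571; sum = 0.892857.
I averages over the q = 2 poor units only: 0.892857 / 2 = 0.4464.

0.4464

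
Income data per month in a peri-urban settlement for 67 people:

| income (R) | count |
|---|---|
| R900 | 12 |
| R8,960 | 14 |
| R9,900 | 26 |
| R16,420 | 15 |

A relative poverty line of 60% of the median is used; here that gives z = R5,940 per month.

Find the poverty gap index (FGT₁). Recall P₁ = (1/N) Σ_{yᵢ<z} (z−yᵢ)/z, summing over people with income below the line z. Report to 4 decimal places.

Below the line: 12×R900 (q = 12 of N = 67).
Gap ratios (z−y)/z: (5940−900)/5940 = 0.8485 (×12).
Sum of shortfalls = 10.181818; P₁ averages over all N: 10.181818 / 67 = 0.1520.

0.1520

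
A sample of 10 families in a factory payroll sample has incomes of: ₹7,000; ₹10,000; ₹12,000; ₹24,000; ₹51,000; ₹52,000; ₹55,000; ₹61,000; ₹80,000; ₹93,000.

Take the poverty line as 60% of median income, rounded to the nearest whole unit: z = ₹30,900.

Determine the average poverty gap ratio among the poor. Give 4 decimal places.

Below z: ₹7,000, ₹10,000, ₹12,000, ₹24,000 (q = 4 of N = 10).
Shortfall ratios (z−y)/z: 0.7735, 0.6764, 0.6117, 0.2233; sum = 2.284790.
I averages over the q = 4 poor units only: 2.284790 / 4 = 0.5712.

0.5712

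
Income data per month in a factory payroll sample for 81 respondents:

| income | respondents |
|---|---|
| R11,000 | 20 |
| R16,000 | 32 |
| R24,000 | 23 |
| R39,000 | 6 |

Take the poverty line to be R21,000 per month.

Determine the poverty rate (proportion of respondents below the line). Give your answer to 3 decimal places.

0.642

52 of the 81 respondents have income below R21,000.
H = 52/81 = 0.642.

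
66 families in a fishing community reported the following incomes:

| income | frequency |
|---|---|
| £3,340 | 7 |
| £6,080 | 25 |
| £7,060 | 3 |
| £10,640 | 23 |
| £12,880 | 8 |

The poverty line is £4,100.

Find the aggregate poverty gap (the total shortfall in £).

Poor units: 7×£3,340 (q = 7 of N = 66).
Individual gaps: 7×(4100−3340) = 5320.
Aggregate gap = £5,320.

£5,320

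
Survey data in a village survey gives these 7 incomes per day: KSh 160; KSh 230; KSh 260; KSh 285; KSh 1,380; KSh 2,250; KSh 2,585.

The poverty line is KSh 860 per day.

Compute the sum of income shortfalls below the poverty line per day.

KSh 2,505

Poor units: KSh 160, KSh 230, KSh 260, KSh 285 (q = 4 of N = 7).
Individual gaps: 860−160 = 700; 860−230 = 630; 860−260 = 600; 860−285 = 575.
Aggregate gap = KSh 2,505.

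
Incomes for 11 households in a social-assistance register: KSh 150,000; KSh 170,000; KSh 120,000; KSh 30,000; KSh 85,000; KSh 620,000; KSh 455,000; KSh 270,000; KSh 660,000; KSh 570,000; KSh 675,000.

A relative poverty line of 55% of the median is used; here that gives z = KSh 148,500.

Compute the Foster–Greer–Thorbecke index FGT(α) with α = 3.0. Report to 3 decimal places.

Incomes under z: KSh 30,000, KSh 85,000, KSh 120,000 (q = 3 of N = 11).
Relative gaps: (148500−30000)/148500 = 0.7980; (148500−85000)/148500 = 0.4276; (148500−120000)/148500 = 0.1919.
Raised to α = 3.0: 0.50813; 0.07819; 0.00707.
Sum = 0.593388; FGT(3.0) = 0.593388 / 11 = 0.054.

0.054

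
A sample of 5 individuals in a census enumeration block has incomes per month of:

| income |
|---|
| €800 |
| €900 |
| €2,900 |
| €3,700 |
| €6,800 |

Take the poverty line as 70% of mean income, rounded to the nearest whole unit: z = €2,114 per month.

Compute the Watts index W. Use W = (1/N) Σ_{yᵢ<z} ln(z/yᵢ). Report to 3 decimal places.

0.365

Below z: €800, €900 (q = 2 of N = 5).
ln(z/y) terms: ln(2114/800) = 0.9717; ln(2114/900) = 0.8539.
W = 1.825668 / 5 = 0.365.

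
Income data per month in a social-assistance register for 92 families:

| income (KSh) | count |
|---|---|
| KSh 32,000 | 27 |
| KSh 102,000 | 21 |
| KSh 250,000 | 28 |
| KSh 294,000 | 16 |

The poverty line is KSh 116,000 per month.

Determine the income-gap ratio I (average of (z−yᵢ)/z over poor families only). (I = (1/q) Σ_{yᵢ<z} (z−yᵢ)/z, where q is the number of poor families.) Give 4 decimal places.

Incomes under z: 27×KSh 32,000, 21×KSh 102,000 (q = 48 of N = 92).
Relative gaps: 0.7241 (×27), 0.1207 (×21); sum = 22.086207.
I averages over the q = 48 poor units only: 22.086207 / 48 = 0.4601.

0.4601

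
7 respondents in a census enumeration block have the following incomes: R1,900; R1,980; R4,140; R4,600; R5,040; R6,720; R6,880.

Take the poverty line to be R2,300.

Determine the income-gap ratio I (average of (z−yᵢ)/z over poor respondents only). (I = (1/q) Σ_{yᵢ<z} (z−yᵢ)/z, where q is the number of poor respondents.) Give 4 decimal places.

0.1565

Incomes under z: R1,900, R1,980 (q = 2 of N = 7).
Relative gaps: 0.1739, 0.1391; sum = 0.313043.
I averages over the q = 2 poor units only: 0.313043 / 2 = 0.1565.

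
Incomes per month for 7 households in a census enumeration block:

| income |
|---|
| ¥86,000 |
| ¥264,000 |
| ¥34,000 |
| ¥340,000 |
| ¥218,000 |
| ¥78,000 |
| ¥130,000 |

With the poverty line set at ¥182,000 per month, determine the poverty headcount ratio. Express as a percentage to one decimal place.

57.1%

4 of the 7 households have income below ¥182,000.
H = 4/7 = 57.1%.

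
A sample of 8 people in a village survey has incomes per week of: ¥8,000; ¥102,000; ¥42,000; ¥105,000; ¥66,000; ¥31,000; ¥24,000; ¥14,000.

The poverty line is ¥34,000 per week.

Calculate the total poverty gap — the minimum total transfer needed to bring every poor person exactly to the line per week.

Below the line: ¥8,000, ¥14,000, ¥24,000, ¥31,000 (q = 4 of N = 8).
Individual gaps: 34000−8000 = 26000; 34000−14000 = 20000; 34000−24000 = 10000; 34000−31000 = 3000.
Aggregate gap = ¥59,000.

¥59,000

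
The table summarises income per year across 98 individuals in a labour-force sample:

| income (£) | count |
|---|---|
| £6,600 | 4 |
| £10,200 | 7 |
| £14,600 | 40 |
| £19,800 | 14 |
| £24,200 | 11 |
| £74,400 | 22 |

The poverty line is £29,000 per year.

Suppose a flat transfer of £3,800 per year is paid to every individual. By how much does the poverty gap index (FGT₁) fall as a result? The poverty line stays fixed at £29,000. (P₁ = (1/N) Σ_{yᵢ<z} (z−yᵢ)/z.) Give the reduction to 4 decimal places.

Before: below the line — 4×£6,600, 7×£10,200, 40×£14,600, 14×£19,800, 11×£24,200; poverty gap index (FGT₁) = 0.344405.
After the £3,800 transfer: below the line — 4×£10,400, 7×£14,000, 40×£18,400, 14×£23,600, 11×£28,000; poverty gap index (FGT₁) = 0.242787.
Reduction = 0.344405 − 0.242787 = 0.1016.

0.1016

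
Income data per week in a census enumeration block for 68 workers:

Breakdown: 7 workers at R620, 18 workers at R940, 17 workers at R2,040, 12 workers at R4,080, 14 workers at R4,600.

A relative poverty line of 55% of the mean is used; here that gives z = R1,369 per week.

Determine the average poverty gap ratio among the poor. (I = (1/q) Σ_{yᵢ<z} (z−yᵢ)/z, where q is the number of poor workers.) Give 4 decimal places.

Poor units: 7×R620, 18×R940 (q = 25 of N = 68).
Relative gaps: 0.5471 (×7), 0.3134 (×18); sum = 9.470416.
The income-gap ratio divides by q (the poor only): 9.470416 / 25 = 0.3788.

0.3788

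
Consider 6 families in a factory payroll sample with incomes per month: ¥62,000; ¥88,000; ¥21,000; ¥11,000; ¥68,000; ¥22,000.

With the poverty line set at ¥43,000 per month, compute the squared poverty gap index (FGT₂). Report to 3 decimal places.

Below z: ¥11,000, ¥21,000, ¥22,000 (q = 3 of N = 6).
Normalized shortfalls: (43000−11000)/43000 = 0.7442; (43000−21000)/43000 = 0.5116; (43000−22000)/43000 = 0.4884.
Squared: 0.5538; 0.2618; 0.2385.
Sum = 1.054083; P₂ = 1.054083 / 6 = 0.176.

0.176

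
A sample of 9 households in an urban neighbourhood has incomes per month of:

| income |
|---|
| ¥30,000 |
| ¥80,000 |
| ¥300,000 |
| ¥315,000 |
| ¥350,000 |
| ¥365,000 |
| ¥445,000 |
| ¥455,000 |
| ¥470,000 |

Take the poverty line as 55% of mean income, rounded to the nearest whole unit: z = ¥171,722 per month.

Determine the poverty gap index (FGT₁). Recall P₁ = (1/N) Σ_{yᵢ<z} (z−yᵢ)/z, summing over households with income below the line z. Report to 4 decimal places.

Poor units: ¥30,000, ¥80,000 (q = 2 of N = 9).
Relative gaps: (171722−30000)/171722 = 0.8253; (171722−80000)/171722 = 0.5341.
Σ = 1.359430. Dividing by the full population N = 9 gives P₁ = 0.1510.

0.1510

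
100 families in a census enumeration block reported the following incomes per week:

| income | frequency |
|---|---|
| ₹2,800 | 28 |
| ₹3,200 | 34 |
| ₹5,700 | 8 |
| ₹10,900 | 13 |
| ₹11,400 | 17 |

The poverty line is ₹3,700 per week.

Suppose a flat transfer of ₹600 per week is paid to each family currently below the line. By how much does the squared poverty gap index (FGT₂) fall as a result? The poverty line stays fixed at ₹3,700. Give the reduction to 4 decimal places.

Before: below the line — 28×₹2,800, 34×₹3,200; squared poverty gap index (FGT₂) = 0.022776.
After the ₹600 transfer: below the line — 28×₹3,400; squared poverty gap index (FGT₂) = 0.001841.
Reduction = 0.022776 − 0.001841 = 0.0209.

0.0209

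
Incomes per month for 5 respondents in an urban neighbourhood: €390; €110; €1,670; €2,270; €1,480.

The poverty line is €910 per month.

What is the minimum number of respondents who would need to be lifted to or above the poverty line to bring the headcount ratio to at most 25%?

Currently q = 2 of N = 5 are below the line (H = 0.400).
A headcount ratio of at most 25% allows at most ⌊0.25 × 5⌋ = 1 poor respondents.
So at least 2 − 1 = 1 must be lifted.

1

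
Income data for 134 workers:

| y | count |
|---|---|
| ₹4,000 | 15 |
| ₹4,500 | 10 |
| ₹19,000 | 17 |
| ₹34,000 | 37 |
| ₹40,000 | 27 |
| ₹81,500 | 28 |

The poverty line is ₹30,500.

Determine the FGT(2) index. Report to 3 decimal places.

0.157

Poor units: 15×₹4,000, 10×₹4,500, 17×₹19,000 (q = 42 of N = 134).
Relative gaps: (30500−4000)/30500 = 0.8689 (×15); (30500−4500)/30500 = 0.8525 (×10); (30500−19000)/30500 = 0.3770 (×17).
Squared: 0.7549 (×15); 0.7267 (×10); 0.1422 (×17).
Sum = 21.007256; P₂ = 21.007256 / 134 = 0.157.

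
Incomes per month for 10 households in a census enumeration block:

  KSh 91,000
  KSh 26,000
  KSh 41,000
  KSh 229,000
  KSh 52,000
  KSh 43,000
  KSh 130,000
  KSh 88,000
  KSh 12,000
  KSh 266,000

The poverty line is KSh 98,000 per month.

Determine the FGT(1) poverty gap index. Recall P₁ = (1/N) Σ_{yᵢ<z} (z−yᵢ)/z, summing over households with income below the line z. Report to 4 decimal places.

Below z: KSh 12,000, KSh 26,000, KSh 41,000, KSh 43,000, KSh 52,000, KSh 88,000, KSh 91,000 (q = 7 of N = 10).
Gap ratios (z−y)/z: (98000−12000)/98000 = 0.8776; (98000−26000)/98000 = 0.7347; (98000−41000)/98000 = 0.5816; (98000−43000)/98000 = 0.5612; (98000−52000)/98000 = 0.4694; (98000−88000)/98000 = 0.1020; (98000−91000)/98000 = 0.0714.
Sum of shortfalls = 3.397959; P₁ averages over all N: 3.397959 / 10 = 0.3398.

0.3398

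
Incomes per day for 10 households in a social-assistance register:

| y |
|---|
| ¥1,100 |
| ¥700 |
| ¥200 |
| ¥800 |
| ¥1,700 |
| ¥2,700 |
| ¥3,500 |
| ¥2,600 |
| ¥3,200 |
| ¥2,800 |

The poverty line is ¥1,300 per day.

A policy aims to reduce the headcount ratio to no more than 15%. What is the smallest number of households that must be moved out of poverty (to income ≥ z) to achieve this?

4 of the 10 households are poor, so H = 4/10 = 0.400.
A headcount ratio of at most 15% allows at most ⌊0.15 × 10⌋ = 1 poor households.
So at least 4 − 1 = 3 must be lifted.

3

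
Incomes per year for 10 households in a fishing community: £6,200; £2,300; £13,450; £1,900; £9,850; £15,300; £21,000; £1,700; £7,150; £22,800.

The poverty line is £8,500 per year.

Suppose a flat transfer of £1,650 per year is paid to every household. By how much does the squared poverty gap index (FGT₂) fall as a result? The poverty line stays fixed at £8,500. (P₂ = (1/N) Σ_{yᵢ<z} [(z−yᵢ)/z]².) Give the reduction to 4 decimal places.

0.0875

Before: below the line — £1,700, £1,900, £2,300, £6,200, £7,150; squared poverty gap index (FGT₂) = 0.187339.
After the £1,650 transfer: below the line — £3,350, £3,550, £3,950, £7,850; squared poverty gap index (FGT₂) = 0.099862.
Reduction = 0.187339 − 0.099862 = 0.0875.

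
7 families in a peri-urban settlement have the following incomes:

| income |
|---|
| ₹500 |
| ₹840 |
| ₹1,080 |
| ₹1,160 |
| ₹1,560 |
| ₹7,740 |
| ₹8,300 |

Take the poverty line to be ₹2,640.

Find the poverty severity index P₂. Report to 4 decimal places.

Below the line: ₹500, ₹840, ₹1,080, ₹1,160, ₹1,560 (q = 5 of N = 7).
Shortfall ratios: (2640−500)/2640 = 0.8106; (2640−840)/2640 = 0.6818; (2640−1080)/2640 = 0.5909; (2640−1160)/2640 = 0.5606; (2640−1560)/2640 = 0.4091.
Squared: 0.6571; 0.4649; 0.3492; 0.3143; 0.1674.
Sum = 1.952766; P₂ = 1.952766 / 7 = 0.2790.

0.2790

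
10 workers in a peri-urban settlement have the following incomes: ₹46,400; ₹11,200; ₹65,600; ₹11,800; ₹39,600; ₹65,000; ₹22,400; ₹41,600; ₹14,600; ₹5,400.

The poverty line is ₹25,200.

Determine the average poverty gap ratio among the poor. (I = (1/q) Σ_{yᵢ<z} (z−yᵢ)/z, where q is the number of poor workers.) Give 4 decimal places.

0.4810

Incomes under z: ₹5,400, ₹11,200, ₹11,800, ₹14,600, ₹22,400 (q = 5 of N = 10).
Relative gaps: 0.7857, 0.5556, 0.5317, 0.4206, 0.1111; sum = 2.404762.
I averages over the q = 5 poor units only: 2.404762 / 5 = 0.4810.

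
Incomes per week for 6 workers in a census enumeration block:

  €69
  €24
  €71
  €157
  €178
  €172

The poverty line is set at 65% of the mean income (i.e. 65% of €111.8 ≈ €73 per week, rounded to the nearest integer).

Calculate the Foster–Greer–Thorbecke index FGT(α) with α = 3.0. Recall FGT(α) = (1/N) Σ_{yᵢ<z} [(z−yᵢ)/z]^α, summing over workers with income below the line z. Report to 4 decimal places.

Below the line: €24, €69, €71 (q = 3 of N = 6).
Shortfall ratios: (73−24)/73 = 0.6712; (73−69)/73 = 0.0548; (73−71)/73 = 0.0274.
Raised to α = 3.0: 0.30243; 0.00016; 0.00002.
Sum = 0.302611; FGT(3.0) = 0.302611 / 6 = 0.0504.

0.0504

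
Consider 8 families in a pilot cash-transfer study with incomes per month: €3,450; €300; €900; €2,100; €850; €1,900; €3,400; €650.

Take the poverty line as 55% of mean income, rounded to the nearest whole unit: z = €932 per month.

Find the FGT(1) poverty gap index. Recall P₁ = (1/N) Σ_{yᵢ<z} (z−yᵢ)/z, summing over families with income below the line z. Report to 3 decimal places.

0.138

Below z: €300, €650, €850, €900 (q = 4 of N = 8).
Gap ratios (z−y)/z: (932−300)/932 = 0.6781; (932−650)/932 = 0.3026; (932−850)/932 = 0.0880; (932−900)/932 = 0.0343.
Sum of shortfalls = 1.103004; P₁ averages over all N: 1.103004 / 8 = 0.138.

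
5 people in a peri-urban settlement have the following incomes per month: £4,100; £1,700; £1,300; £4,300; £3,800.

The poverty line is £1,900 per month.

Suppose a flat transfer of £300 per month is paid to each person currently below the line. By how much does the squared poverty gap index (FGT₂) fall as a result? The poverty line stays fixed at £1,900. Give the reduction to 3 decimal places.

0.017

Before: below the line — £1,300, £1,700; squared poverty gap index (FGT₂) = 0.02216.
After the £300 transfer: below the line — £1,600; squared poverty gap index (FGT₂) = 0.00499.
Reduction = 0.02216 − 0.00499 = 0.017.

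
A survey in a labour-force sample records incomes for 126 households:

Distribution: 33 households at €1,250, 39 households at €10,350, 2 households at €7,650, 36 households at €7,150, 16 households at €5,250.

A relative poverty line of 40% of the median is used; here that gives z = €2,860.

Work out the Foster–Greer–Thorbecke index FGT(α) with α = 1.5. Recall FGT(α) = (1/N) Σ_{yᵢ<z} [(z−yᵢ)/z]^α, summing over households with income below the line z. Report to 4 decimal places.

Below z: 33×€1,250 (q = 33 of N = 126).
Gap ratios (z−y)/z: (2860−1250)/2860 = 0.5629 (×33).
Raised to α = 1.5: 0.42237 (×33).
Sum = 13.938104; FGT(1.5) = 13.938104 / 126 = 0.1106.

0.1106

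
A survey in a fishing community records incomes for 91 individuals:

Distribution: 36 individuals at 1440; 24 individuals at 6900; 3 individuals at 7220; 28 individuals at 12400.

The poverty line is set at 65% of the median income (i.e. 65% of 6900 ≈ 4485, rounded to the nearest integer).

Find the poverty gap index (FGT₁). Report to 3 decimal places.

0.269

Below the line: 36×1440 (q = 36 of N = 91).
Relative gaps: (4485−1440)/4485 = 0.6789 (×36).
Sum of shortfalls = 24.441472; P₁ averages over all N: 24.441472 / 91 = 0.269.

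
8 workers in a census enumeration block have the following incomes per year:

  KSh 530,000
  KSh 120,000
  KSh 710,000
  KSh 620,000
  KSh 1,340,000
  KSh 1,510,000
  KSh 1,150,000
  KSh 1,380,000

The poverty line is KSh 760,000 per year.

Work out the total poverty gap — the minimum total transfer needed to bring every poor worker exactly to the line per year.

KSh 1,060,000

Incomes under z: KSh 120,000, KSh 530,000, KSh 620,000, KSh 710,000 (q = 4 of N = 8).
Individual gaps: 760000−120000 = 640000; 760000−530000 = 230000; 760000−620000 = 140000; 760000−710000 = 50000.
Aggregate gap = KSh 1,060,000.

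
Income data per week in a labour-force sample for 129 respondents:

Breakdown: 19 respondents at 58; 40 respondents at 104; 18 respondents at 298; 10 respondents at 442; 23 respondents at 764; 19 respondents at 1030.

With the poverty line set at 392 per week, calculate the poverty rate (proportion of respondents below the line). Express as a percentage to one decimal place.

77 of the 129 respondents have income below 392.
H = 77/129 = 59.7%.

59.7%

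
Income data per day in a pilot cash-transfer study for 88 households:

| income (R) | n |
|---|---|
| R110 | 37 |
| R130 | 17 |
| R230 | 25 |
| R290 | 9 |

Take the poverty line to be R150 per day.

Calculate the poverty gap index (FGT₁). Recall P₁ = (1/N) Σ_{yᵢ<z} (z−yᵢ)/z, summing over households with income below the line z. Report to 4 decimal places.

0.1379

Below the line: 37×R110, 17×R130 (q = 54 of N = 88).
Normalized shortfalls: (150−110)/150 = 0.2667 (×37); (150−130)/150 = 0.1333 (×17).
Σ = 12.133333. Dividing by the full population N = 88 gives P₁ = 0.1379.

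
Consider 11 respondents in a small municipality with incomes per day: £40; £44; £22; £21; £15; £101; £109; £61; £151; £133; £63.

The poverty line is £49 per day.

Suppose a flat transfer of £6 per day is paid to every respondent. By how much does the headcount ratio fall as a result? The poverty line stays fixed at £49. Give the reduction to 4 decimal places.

Before: below the line — £15, £21, £22, £40, £44; headcount ratio = 0.454545.
After the £6 transfer: below the line — £21, £27, £28, £46; headcount ratio = 0.363636.
Reduction = 0.454545 − 0.363636 = 0.0909.

0.0909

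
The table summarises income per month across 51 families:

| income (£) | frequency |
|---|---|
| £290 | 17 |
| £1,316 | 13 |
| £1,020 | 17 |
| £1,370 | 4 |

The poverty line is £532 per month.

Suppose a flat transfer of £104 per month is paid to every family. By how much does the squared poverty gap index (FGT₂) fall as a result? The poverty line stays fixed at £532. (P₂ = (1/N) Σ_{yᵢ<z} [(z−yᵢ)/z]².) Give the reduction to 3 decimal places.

0.047

Before: below the line — 17×£290; squared poverty gap index (FGT₂) = 0.06897.
After the £104 transfer: below the line — 17×£394; squared poverty gap index (FGT₂) = 0.02243.
Reduction = 0.06897 − 0.02243 = 0.047.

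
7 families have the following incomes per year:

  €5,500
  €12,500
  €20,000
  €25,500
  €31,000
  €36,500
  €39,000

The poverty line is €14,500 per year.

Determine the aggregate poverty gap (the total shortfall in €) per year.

Poor units: €5,500, €12,500 (q = 2 of N = 7).
Individual gaps: 14500−5500 = 9000; 14500−12500 = 2000.
Aggregate gap = €11,000.

€11,000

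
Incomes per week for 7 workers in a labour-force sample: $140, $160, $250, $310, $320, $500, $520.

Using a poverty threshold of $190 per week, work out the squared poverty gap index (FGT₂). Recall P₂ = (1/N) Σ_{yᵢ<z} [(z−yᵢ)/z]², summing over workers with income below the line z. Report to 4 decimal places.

0.0135

Below z: $140, $160 (q = 2 of N = 7).
Shortfall ratios: (190−140)/190 = 0.2632; (190−160)/190 = 0.1579.
Squared: 0.0693; 0.0249.
Sum = 0.094183; P₂ = 0.094183 / 7 = 0.0135.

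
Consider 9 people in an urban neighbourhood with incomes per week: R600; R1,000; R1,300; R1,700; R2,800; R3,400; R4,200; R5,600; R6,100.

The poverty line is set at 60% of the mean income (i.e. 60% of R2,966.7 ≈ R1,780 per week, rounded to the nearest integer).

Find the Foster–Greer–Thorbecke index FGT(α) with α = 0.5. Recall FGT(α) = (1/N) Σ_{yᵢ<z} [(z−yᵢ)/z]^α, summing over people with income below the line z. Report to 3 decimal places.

Below z: R600, R1,000, R1,300, R1,700 (q = 4 of N = 9).
Gap ratios (z−y)/z: (1780−600)/1780 = 0.6629; (1780−1000)/1780 = 0.4382; (1780−1300)/1780 = 0.2697; (1780−1700)/1780 = 0.0449.
Raised to α = 0.5: 0.81420; 0.66197; 0.51929; 0.21200.
Sum = 2.207459; FGT(0.5) = 2.207459 / 9 = 0.245.

0.245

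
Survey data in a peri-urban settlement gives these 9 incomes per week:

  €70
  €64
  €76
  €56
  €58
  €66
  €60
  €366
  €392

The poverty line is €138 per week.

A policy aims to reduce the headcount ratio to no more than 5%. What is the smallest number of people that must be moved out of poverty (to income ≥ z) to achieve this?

7

Currently q = 7 of N = 9 are below the line (H = 0.778).
A headcount ratio of at most 5% allows at most ⌊0.05 × 9⌋ = 0 poor people.
So at least 7 − 0 = 7 must be lifted.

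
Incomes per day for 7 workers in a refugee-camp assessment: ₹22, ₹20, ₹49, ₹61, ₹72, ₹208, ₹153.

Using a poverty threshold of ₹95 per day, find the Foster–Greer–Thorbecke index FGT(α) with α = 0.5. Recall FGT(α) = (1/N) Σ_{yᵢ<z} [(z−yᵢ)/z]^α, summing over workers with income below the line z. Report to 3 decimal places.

0.507

Below z: ₹20, ₹22, ₹49, ₹61, ₹72 (q = 5 of N = 7).
Normalized shortfalls: (95−20)/95 = 0.7895; (95−22)/95 = 0.7684; (95−49)/95 = 0.4842; (95−61)/95 = 0.3579; (95−72)/95 = 0.2421.
Raised to α = 0.5: 0.88852; 0.87660; 0.69585; 0.59824; 0.49204.
Sum = 3.551257; FGT(0.5) = 3.551257 / 7 = 0.507.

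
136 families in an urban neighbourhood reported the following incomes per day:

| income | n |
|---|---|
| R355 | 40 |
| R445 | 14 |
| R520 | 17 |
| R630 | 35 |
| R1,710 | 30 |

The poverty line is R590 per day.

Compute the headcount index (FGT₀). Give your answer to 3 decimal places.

71 of the 136 families have income below R590.
H = 71/136 = 0.522.

0.522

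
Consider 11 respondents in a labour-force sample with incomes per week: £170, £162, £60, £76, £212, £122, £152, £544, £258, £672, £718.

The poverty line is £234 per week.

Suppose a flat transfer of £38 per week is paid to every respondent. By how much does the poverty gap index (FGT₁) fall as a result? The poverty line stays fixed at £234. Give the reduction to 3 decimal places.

Before: below the line — £60, £76, £122, £152, £162, £170, £212; poverty gap index (FGT₁) = 0.26573.
After the £38 transfer: below the line — £98, £114, £160, £190, £200, £208; poverty gap index (FGT₁) = 0.16861.
Reduction = 0.26573 − 0.16861 = 0.097.

0.097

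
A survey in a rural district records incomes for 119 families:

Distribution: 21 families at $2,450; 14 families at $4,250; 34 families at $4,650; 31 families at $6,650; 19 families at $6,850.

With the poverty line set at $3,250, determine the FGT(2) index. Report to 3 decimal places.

0.011

Incomes under z: 21×$2,450 (q = 21 of N = 119).
Relative gaps: (3250−2450)/3250 = 0.2462 (×21).
Squared: 0.0606 (×21).
Sum = 1.272426; P₂ = 1.272426 / 119 = 0.011.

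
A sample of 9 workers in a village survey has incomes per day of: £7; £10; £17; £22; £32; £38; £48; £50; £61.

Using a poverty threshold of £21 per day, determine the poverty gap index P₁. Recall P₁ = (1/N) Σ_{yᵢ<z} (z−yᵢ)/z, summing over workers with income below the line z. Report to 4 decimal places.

Poor units: £7, £10, £17 (q = 3 of N = 9).
Relative gaps: (21−7)/21 = 0.6667; (21−10)/21 = 0.5238; (21−17)/21 = 0.1905.
Sum of shortfalls = 1.380952; P₁ averages over all N: 1.380952 / 9 = 0.1534.

0.1534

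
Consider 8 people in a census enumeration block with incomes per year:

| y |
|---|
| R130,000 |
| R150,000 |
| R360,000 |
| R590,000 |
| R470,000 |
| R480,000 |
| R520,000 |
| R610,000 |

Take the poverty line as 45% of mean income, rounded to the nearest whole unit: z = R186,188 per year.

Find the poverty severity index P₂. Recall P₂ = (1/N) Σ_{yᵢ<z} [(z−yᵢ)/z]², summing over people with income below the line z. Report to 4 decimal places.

Incomes under z: R130,000, R150,000 (q = 2 of N = 8).
Relative gaps: (186188−130000)/186188 = 0.3018; (186188−150000)/186188 = 0.1944.
Squared: 0.0911; 0.0378.
Sum = 0.128849; P₂ = 0.128849 / 8 = 0.0161.

0.0161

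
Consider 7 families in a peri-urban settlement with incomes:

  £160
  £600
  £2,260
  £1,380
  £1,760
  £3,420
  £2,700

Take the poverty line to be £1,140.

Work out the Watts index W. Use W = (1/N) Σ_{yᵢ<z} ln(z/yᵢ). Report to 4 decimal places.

0.3722

Incomes under z: £160, £600 (q = 2 of N = 7).
Log gaps: ln(1140/160) = 1.9636; ln(1140/600) = 0.6419.
W = 2.605464 / 7 = 0.3722.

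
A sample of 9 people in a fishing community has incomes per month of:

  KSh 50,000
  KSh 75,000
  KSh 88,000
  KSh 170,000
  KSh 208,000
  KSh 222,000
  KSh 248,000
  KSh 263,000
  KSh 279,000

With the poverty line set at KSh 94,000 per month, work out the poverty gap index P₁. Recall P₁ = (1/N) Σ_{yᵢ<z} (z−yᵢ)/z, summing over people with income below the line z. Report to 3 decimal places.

0.082

Below z: KSh 50,000, KSh 75,000, KSh 88,000 (q = 3 of N = 9).
Normalized shortfalls: (94000−50000)/94000 = 0.4681; (94000−75000)/94000 = 0.2021; (94000−88000)/94000 = 0.0638.
Sum of shortfalls = 0.734043; P₁ averages over all N: 0.734043 / 9 = 0.082.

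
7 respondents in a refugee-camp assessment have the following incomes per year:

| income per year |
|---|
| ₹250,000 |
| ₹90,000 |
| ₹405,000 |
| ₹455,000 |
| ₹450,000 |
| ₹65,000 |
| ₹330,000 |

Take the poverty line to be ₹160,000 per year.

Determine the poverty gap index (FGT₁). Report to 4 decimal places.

Below z: ₹65,000, ₹90,000 (q = 2 of N = 7).
Normalized shortfalls: (160000−65000)/160000 = 0.5938; (160000−90000)/160000 = 0.4375.
Sum of shortfalls = 1.031250; P₁ averages over all N: 1.031250 / 7 = 0.1473.

0.1473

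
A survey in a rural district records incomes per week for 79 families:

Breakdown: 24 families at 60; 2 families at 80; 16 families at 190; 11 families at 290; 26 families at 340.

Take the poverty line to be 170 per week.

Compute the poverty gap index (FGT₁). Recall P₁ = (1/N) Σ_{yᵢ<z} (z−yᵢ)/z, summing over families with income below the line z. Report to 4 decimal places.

Below the line: 24×60, 2×80 (q = 26 of N = 79).
Normalized shortfalls: (170−60)/170 = 0.6471 (×24); (170−80)/170 = 0.5294 (×2).
Σ = 16.588235. Dividing by the full population N = 79 gives P₁ = 0.2100.

0.2100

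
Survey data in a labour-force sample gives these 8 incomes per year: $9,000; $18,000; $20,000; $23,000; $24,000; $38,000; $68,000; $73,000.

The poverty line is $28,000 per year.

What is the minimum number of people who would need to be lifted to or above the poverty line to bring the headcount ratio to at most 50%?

5 of the 8 people are poor, so H = 5/8 = 0.625.
A headcount ratio of at most 50% allows at most ⌊0.50 × 8⌋ = 4 poor people.
So at least 5 − 4 = 1 must be lifted.

1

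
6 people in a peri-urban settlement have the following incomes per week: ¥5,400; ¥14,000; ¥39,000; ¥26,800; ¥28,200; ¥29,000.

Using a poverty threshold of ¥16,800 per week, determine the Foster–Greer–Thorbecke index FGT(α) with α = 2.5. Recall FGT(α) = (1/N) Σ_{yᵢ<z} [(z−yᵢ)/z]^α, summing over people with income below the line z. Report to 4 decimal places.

0.0651

Poor units: ¥5,400, ¥14,000 (q = 2 of N = 6).
Shortfall ratios: (16800−5400)/16800 = 0.6786; (16800−14000)/16800 = 0.1667.
Raised to α = 2.5: 0.37931; 0.01134.
Sum = 0.390646; FGT(2.5) = 0.390646 / 6 = 0.0651.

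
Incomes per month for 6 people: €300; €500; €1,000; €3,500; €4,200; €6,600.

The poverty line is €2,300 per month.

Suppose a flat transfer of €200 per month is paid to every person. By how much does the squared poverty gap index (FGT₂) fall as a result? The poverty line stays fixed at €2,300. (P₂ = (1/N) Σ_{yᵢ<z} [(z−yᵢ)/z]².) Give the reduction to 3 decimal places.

0.060

Before: below the line — €300, €500, €1,000; squared poverty gap index (FGT₂) = 0.28135.
After the €200 transfer: below the line — €500, €700, €1,200; squared poverty gap index (FGT₂) = 0.22086.
Reduction = 0.28135 − 0.22086 = 0.060.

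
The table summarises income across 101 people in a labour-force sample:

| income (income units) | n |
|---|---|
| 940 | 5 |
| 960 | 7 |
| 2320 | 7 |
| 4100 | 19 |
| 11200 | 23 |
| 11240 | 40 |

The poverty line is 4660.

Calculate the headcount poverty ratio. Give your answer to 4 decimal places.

0.3762

38 of the 101 people have income below 4660.
H = 38/101 = 0.3762.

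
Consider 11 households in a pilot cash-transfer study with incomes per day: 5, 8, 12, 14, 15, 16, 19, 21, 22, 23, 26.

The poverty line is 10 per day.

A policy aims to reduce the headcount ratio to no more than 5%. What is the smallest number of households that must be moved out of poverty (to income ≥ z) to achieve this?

2 of the 11 households are poor, so H = 2/11 = 0.182.
A headcount ratio of at most 5% allows at most ⌊0.05 × 11⌋ = 0 poor households.
So at least 2 − 0 = 2 must be lifted.

2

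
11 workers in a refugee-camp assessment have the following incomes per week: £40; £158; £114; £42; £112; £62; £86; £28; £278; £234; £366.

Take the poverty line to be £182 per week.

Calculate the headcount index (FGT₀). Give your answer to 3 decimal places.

8 of the 11 workers have income below £182.
H = 8/11 = 0.727.

0.727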